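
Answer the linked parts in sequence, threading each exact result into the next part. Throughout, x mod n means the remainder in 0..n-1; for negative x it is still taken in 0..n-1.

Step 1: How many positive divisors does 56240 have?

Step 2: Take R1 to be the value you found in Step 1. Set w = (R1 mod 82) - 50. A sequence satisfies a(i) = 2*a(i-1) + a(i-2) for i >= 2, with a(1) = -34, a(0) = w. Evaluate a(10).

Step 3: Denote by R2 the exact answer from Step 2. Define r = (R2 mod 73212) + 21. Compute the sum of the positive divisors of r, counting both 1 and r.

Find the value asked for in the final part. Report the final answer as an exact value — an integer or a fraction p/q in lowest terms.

Step 1: 56240 = 2^4 * 5 * 19 * 37; number of divisors = (4+1) * (1+1) * (1+1) * (1+1) = 40; answer 40
Step 2: R1 = 40; w = -10; a(2) = 2*(-34) + 1*(-10) = -78; iterating: a(2)=-78, a(3)=-190, a(4)=-458, a(5)=-1106, a(6)=-2670, a(7)=-6446, a(8)=-15562, a(9)=-37570, a(10)=-90702; answer -90702
Step 3: R2 = -90702; r = 55743; 55743 = 3 * 17 * 1093; sigma = (1 + 3) * (1 + 17) * (1 + 1093) = 4 * 18 * 1094 = 78768; answer 78768

78768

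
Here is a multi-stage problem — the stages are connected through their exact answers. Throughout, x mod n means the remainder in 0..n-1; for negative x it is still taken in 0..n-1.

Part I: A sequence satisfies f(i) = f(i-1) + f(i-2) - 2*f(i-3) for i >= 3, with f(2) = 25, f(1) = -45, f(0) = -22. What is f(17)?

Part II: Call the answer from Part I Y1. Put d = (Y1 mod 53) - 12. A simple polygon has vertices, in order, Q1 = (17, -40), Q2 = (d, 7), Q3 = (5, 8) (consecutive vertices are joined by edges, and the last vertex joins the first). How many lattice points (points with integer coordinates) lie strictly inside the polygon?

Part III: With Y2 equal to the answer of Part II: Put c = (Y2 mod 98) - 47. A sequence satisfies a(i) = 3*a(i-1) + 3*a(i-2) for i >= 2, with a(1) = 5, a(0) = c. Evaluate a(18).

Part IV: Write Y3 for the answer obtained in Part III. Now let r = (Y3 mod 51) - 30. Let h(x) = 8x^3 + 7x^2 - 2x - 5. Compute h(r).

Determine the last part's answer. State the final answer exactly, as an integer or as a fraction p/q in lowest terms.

-12797

Part I: f(3) = 1*(25) + 1*(-45) - 2*(-22) = 24; iterating: f(3)=24, f(4)=139, f(5)=113, f(6)=204, f(7)=39, f(8)=17, f(9)=-352, f(10)=-413, f(11)=-799, f(12)=-508, f(13)=-481, f(14)=609, f(15)=1144, f(16)=2715, f(17)=2641; answer 2641
Part II: Y1 = 2641; d = 32; cross terms: (17*7 - 32*-40)=1399, (32*8 - 5*7)=221, (5*-40 - 17*8)=-336; twice the area = |1284| = 1284; area = 642; boundary points = 1 + 1 + 12 = 14; strictly interior points = area - boundary/2 + 1 = 636; answer 636
Part III: Y2 = 636; c = 1; a(2) = 3*(5) + 3*(1) = 18; iterating: a(2)=18, a(3)=69, a(4)=261, a(5)=990, a(6)=3753, a(7)=14229, a(8)=53946, a(9)=204525, a(10)=775413, a(11)=2939814, a(12)=11145681, a(13)=42256485, a(14)=160206498, a(15)=607388949, a(16)=2302786341, a(17)=8730525870, a(18)=33099936633; answer 33099936633
Part IV: Y3 = 33099936633; r = -12; 8*(-12)^3 + 7*(-12)^2 - 2*(-12)^1 - 5 = (-13824) + (1008) + (24) + (-5) = -12797; answer -12797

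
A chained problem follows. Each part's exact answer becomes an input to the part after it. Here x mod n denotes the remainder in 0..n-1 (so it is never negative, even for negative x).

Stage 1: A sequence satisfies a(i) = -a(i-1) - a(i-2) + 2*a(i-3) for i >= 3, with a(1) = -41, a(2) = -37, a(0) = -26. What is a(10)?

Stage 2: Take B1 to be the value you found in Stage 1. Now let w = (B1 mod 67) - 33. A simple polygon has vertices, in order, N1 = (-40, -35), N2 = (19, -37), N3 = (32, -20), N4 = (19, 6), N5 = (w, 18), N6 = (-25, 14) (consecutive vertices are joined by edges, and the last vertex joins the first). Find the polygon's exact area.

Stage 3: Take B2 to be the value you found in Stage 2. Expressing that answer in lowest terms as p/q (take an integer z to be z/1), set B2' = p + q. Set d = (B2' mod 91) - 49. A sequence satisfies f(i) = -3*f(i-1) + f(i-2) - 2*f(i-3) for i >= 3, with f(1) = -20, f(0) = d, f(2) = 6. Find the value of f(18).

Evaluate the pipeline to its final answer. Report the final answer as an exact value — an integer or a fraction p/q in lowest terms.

12045723976

Stage 1: a(3) = -1*(-37) - 1*(-41) + 2*(-26) = 26; iterating: a(3)=26, a(4)=-71, a(5)=-29, a(6)=152, a(7)=-265, a(8)=55, a(9)=514, a(10)=-1099; answer -1099
Stage 2: B1 = -1099; w = 7; cross terms: (-40*-37 - 19*-35)=2145, (19*-20 - 32*-37)=804, (32*6 - 19*-20)=572, (19*18 - 7*6)=300, (7*14 - -25*18)=548, (-25*-35 - -40*14)=1435; twice the area = |5804| = 5804; area = 2902; answer 2902
Stage 3: B2 = 2902; threaded value p + q = 2903; d = 33; f(3) = -3*(6) + 1*(-20) - 2*(33) = -104; iterating: f(3)=-104, f(4)=358, f(5)=-1190, f(6)=4136, f(7)=-14314, f(8)=49458, f(9)=-170960, f(10)=590966, f(11)=-2042774, f(12)=7061208, f(13)=-24408330, f(14)=84371746, f(15)=-291645984, f(16)=1008126358, f(17)=-3484768550, f(18)=12045723976; answer 12045723976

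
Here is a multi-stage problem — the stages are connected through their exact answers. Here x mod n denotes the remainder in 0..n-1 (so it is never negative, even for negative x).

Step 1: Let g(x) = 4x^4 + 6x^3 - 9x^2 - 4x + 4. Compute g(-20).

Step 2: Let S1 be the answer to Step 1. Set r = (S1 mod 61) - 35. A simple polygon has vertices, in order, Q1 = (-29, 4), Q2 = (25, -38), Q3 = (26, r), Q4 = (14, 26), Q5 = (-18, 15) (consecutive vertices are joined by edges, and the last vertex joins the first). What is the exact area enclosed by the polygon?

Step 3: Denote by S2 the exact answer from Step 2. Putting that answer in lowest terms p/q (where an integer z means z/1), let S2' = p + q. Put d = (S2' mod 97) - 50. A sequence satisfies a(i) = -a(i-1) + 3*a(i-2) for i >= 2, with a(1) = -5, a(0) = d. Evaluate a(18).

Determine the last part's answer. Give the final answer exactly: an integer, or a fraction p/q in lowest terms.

-32540383

Step 1: 4*(-20)^4 + 6*(-20)^3 - 9*(-20)^2 - 4*(-20)^1 + 4 = (640000) + (-48000) + (-3600) + (80) + (4) = 588484; answer 588484
Step 2: S1 = 588484; r = -18; cross terms: (-29*-38 - 25*4)=1002, (25*-18 - 26*-38)=538, (26*26 - 14*-18)=928, (14*15 - -18*26)=678, (-18*4 - -29*15)=363; twice the area = |3509| = 3509; area = 3509/2; answer 3509/2
Step 3: S2 = 3509/2; threaded value p + q = 3511; d = -31; a(2) = -1*(-5) + 3*(-31) = -88; iterating: a(2)=-88, a(3)=73, a(4)=-337, a(5)=556, a(6)=-1567, a(7)=3235, a(8)=-7936, a(9)=17641, a(10)=-41449, a(11)=94372, a(12)=-218719, a(13)=501835, a(14)=-1157992, a(15)=2663497, a(16)=-6137473, a(17)=14127964, a(18)=-32540383; answer -32540383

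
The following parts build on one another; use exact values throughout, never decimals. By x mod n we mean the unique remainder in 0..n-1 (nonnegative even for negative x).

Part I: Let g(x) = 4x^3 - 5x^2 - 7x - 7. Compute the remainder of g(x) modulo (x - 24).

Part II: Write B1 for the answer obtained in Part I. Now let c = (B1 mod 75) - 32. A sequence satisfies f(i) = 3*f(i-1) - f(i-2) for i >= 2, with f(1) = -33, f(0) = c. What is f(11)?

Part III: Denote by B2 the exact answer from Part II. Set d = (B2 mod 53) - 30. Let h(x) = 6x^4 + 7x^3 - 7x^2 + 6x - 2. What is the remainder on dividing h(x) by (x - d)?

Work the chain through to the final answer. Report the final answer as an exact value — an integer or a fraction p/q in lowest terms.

Part I: remainder = value at the root: 4*(24)^3 - 5*(24)^2 - 7*(24)^1 - 7 = (55296) + (-2880) + (-168) + (-7) = 52241; answer 52241
Part II: B1 = 52241; c = 9; f(2) = 3*(-33) - 1*(9) = -108; iterating: f(2)=-108, f(3)=-291, f(4)=-765, f(5)=-2004, f(6)=-5247, f(7)=-13737, f(8)=-35964, f(9)=-94155, f(10)=-246501, f(11)=-645348; answer -645348
Part III: B2 = -645348; d = 3; remainder = value at the root: 6*(3)^4 + 7*(3)^3 - 7*(3)^2 + 6*(3)^1 - 2 = (486) + (189) + (-63) + (18) + (-2) = 628; answer 628

628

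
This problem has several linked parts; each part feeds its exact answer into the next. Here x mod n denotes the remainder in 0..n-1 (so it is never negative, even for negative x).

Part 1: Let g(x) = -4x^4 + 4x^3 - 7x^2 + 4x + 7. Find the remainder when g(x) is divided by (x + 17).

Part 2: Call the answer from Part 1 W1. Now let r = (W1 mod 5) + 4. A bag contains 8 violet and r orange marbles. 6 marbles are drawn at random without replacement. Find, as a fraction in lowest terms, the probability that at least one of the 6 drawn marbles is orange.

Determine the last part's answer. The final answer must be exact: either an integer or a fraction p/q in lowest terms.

32/33

Part 1: remainder = value at the root: -4*(-17)^4 + 4*(-17)^3 - 7*(-17)^2 + 4*(-17)^1 + 7 = (-334084) + (-19652) + (-2023) + (-68) + (7) = -355820; answer -355820
Part 2: W1 = -355820; r = 4; total draws C(12,6) = 924; complement C(8,6) = 28; favorable 924 - 28 = 896; P = 32/33; answer 32/33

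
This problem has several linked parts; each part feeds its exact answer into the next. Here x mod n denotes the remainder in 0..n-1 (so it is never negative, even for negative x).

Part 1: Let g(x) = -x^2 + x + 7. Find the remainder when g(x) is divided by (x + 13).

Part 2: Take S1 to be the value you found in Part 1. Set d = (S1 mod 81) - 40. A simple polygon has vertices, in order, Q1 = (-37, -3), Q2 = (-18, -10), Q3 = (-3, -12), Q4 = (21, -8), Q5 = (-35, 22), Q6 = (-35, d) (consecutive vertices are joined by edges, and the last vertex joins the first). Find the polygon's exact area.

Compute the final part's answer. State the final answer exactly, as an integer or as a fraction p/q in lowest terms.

1891/2

Part 1: remainder = value at the root: -1*(-13)^2 + 1*(-13)^1 + 7 = (-169) + (-13) + (7) = -175; answer -175
Part 2: S1 = -175; d = 28; cross terms: (-37*-10 - -18*-3)=316, (-18*-12 - -3*-10)=186, (-3*-8 - 21*-12)=276, (21*22 - -35*-8)=182, (-35*28 - -35*22)=-210, (-35*-3 - -37*28)=1141; twice the area = |1891| = 1891; area = 1891/2; answer 1891/2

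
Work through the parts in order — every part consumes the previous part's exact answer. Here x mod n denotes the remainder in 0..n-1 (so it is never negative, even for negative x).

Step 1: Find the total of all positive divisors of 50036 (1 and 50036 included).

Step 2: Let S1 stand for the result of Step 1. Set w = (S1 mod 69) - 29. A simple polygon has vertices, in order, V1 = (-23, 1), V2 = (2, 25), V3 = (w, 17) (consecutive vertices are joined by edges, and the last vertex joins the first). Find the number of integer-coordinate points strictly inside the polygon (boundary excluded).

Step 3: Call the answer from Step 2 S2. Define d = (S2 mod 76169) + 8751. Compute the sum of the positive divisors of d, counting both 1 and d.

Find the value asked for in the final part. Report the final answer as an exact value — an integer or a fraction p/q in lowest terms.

13374

Step 1: 50036 = 2^2 * 7 * 1787; sigma = (1 + 2 + 4) * (1 + 7) * (1 + 1787) = 7 * 8 * 1788 = 100128; answer 100128
Step 2: S1 = 100128; w = -20; cross terms: (-23*25 - 2*1)=-577, (2*17 - -20*25)=534, (-20*1 - -23*17)=371; twice the area = |328| = 328; area = 164; boundary points = 1 + 2 + 1 = 4; strictly interior points = area - boundary/2 + 1 = 163; answer 163
Step 3: S2 = 163; d = 8914; 8914 = 2 * 4457; sigma = (1 + 2) * (1 + 4457) = 3 * 4458 = 13374; answer 13374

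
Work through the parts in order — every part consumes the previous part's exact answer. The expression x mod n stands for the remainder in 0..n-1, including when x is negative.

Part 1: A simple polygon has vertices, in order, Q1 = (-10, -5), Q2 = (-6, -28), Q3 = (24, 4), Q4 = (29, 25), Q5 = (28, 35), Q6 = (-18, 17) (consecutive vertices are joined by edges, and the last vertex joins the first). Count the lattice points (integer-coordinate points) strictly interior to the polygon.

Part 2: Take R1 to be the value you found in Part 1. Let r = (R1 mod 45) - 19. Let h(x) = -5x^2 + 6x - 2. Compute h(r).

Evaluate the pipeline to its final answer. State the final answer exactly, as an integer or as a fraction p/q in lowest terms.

Part 1: cross terms: (-10*-28 - -6*-5)=250, (-6*4 - 24*-28)=648, (24*25 - 29*4)=484, (29*35 - 28*25)=315, (28*17 - -18*35)=1106, (-18*-5 - -10*17)=260; twice the area = |3063| = 3063; area = 3063/2; boundary points = 1 + 2 + 1 + 1 + 2 + 2 = 9; strictly interior points = area - boundary/2 + 1 = 1528; answer 1528
Part 2: R1 = 1528; r = 24; -5*(24)^2 + 6*(24)^1 - 2 = (-2880) + (144) + (-2) = -2738; answer -2738

-2738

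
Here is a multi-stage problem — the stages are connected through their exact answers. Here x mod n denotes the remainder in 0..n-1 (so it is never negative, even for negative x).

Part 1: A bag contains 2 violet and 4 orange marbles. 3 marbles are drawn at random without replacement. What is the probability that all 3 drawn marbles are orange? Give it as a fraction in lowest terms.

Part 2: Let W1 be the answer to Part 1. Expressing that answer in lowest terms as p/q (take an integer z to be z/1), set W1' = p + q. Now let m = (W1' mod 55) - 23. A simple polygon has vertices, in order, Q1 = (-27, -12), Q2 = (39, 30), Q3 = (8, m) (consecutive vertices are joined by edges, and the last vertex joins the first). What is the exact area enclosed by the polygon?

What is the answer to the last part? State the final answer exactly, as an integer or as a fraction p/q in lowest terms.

Part 1: total draws C(6,3) = 20; favorable C(4,3) = 4; P = 1/5; answer 1/5
Part 2: W1 = 1/5; threaded value p + q = 6; m = -17; cross terms: (-27*30 - 39*-12)=-342, (39*-17 - 8*30)=-903, (8*-12 - -27*-17)=-555; twice the area = |-1800| = 1800; area = 900; answer 900

900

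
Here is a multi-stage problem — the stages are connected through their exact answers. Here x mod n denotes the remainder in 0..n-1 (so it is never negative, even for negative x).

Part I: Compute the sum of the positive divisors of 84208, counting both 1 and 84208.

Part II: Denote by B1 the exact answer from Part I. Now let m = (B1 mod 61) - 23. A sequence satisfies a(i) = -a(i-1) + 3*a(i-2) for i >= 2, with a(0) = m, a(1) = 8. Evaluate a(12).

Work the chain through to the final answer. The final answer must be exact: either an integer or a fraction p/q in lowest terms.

47308

Part I: 84208 = 2^4 * 19 * 277; sigma = (1 + 2 + 4 + 8 + 16) * (1 + 19) * (1 + 277) = 31 * 20 * 278 = 172360; answer 172360
Part II: B1 = 172360; m = 12; a(2) = -1*(8) + 3*(12) = 28; iterating: a(2)=28, a(3)=-4, a(4)=88, a(5)=-100, a(6)=364, a(7)=-664, a(8)=1756, a(9)=-3748, a(10)=9016, a(11)=-20260, a(12)=47308; answer 47308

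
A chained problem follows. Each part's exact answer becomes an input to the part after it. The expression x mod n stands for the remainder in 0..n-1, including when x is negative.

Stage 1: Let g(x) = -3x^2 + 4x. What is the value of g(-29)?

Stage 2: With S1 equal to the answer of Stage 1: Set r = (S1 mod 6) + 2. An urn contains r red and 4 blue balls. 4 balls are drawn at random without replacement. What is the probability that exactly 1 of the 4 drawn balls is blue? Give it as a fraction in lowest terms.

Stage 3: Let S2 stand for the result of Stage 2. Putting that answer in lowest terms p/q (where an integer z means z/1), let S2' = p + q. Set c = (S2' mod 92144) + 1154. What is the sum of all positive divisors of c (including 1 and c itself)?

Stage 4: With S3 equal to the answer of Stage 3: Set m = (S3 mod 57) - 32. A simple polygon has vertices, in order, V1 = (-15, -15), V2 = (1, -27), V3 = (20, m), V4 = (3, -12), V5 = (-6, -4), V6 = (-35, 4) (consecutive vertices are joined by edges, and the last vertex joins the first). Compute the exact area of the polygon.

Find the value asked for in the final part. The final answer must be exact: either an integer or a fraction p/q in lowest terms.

1013/2

Stage 1: -3*(-29)^2 + 4*(-29)^1 = (-2523) + (-116) = -2639; answer -2639
Stage 2: S1 = -2639; r = 3; total draws C(7,4) = 35; favorable C(4,1)*C(3,3) = 4; P = 4/35; answer 4/35
Stage 3: S2 = 4/35; threaded value p + q = 39; c = 1193; 1193 is prime, so its only divisors are 1 and 1193; sigma = 1 + 1193 = 1194; answer 1194
Stage 4: S3 = 1194; m = 22; cross terms: (-15*-27 - 1*-15)=420, (1*22 - 20*-27)=562, (20*-12 - 3*22)=-306, (3*-4 - -6*-12)=-84, (-6*4 - -35*-4)=-164, (-35*-15 - -15*4)=585; twice the area = |1013| = 1013; area = 1013/2; answer 1013/2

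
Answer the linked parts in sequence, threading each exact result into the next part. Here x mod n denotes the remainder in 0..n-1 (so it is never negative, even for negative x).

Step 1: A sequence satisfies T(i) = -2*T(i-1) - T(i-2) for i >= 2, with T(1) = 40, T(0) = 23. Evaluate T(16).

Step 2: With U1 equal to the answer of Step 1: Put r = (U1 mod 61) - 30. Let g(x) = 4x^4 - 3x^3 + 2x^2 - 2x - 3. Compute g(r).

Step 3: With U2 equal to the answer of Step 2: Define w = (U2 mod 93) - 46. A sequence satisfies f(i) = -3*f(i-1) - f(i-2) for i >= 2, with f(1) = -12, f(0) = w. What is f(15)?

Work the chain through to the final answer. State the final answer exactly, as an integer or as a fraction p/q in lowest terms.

Step 1: T(2) = -2*(40) - 1*(23) = -103; iterating: T(2)=-103, T(3)=166, T(4)=-229, T(5)=292, T(6)=-355, T(7)=418, T(8)=-481, T(9)=544, T(10)=-607, T(11)=670, T(12)=-733, T(13)=796, T(14)=-859, T(15)=922, T(16)=-985; answer -985
Step 2: U1 = -985; r = 22; 4*(22)^4 - 3*(22)^3 + 2*(22)^2 - 2*(22)^1 - 3 = (937024) + (-31944) + (968) + (-44) + (-3) = 906001; answer 906001
Step 3: U2 = 906001; w = 42; f(2) = -3*(-12) - 1*(42) = -6; iterating: f(2)=-6, f(3)=30, f(4)=-84, f(5)=222, f(6)=-582, f(7)=1524, f(8)=-3990, f(9)=10446, f(10)=-27348, f(11)=71598, f(12)=-187446, f(13)=490740, f(14)=-1284774, f(15)=3363582; answer 3363582

3363582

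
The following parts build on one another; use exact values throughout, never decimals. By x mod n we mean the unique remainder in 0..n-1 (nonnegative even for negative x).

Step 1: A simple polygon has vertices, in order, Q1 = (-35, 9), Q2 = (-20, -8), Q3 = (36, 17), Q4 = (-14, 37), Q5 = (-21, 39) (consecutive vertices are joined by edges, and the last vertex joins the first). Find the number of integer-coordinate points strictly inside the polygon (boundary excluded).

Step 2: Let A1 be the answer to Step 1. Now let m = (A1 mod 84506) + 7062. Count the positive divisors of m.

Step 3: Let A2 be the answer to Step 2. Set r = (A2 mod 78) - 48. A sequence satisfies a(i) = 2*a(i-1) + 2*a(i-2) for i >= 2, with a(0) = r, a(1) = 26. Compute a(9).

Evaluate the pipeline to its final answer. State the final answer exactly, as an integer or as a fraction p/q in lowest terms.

20640

Step 1: cross terms: (-35*-8 - -20*9)=460, (-20*17 - 36*-8)=-52, (36*37 - -14*17)=1570, (-14*39 - -21*37)=231, (-21*9 - -35*39)=1176; twice the area = |3385| = 3385; area = 3385/2; boundary points = 1 + 1 + 10 + 1 + 2 = 15; strictly interior points = area - boundary/2 + 1 = 1686; answer 1686
Step 2: A1 = 1686; m = 8748; 8748 = 2^2 * 3^7; number of divisors = (2+1) * (7+1) = 24; answer 24
Step 3: A2 = 24; r = -24; a(2) = 2*(26) + 2*(-24) = 4; iterating: a(2)=4, a(3)=60, a(4)=128, a(5)=376, a(6)=1008, a(7)=2768, a(8)=7552, a(9)=20640; answer 20640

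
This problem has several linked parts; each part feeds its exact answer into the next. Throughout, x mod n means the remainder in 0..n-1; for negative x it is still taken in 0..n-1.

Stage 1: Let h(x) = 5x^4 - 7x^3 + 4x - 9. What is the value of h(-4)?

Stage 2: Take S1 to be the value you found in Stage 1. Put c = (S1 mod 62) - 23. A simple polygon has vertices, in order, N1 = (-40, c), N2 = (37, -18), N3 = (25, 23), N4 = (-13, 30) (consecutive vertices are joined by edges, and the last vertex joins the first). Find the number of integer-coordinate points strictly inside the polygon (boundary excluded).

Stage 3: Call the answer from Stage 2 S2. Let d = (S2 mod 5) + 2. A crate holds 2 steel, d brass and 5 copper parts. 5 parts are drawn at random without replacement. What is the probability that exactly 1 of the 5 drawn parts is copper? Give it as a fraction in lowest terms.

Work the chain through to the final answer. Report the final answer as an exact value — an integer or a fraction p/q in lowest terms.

Stage 1: 5*(-4)^4 - 7*(-4)^3 + 4*(-4)^1 - 9 = (1280) + (448) + (-16) + (-9) = 1703; answer 1703
Stage 2: S1 = 1703; c = 6; cross terms: (-40*-18 - 37*6)=498, (37*23 - 25*-18)=1301, (25*30 - -13*23)=1049, (-13*6 - -40*30)=1122; twice the area = |3970| = 3970; area = 1985; boundary points = 1 + 1 + 1 + 3 = 6; strictly interior points = area - boundary/2 + 1 = 1983; answer 1983
Stage 3: S2 = 1983; d = 5; total draws C(12,5) = 792; favorable C(5,1)*C(7,4) = 175; P = 175/792; answer 175/792

175/792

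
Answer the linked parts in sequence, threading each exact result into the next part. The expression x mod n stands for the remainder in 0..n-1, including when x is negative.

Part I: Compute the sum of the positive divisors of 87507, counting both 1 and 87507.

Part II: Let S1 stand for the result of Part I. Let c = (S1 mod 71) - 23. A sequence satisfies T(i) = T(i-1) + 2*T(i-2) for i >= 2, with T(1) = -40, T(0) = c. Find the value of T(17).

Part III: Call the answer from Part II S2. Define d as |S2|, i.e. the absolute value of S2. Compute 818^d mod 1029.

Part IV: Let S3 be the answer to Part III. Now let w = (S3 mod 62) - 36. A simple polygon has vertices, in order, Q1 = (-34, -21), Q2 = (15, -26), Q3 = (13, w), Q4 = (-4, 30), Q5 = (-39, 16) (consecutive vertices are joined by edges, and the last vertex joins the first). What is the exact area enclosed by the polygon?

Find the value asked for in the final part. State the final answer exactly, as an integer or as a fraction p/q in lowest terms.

Part I: 87507 = 3^3 * 7 * 463; sigma = (1 + 3 + 9 + 27) * (1 + 7) * (1 + 463) = 40 * 8 * 464 = 148480; answer 148480
Part II: S1 = 148480; c = -4; T(2) = 1*(-40) + 2*(-4) = -48; iterating: T(2)=-48, T(3)=-128, T(4)=-224, T(5)=-480, T(6)=-928, T(7)=-1888, T(8)=-3744, T(9)=-7520, T(10)=-15008, T(11)=-30048, T(12)=-60064, T(13)=-120160, T(14)=-240288, T(15)=-480608, T(16)=-961184, T(17)=-1922400; answer -1922400
Part III: S2 = -1922400; d = 1922400; squarings mod 1029: 818^1=818, 818^2=274, 818^4=988, 818^8=652, 818^16=127, 818^32=694, 818^64=64, 818^128=1009, 818^256=400, 818^512=505, 818^1024=862, 818^2048=106, 818^4096=946, 818^8192=715, 818^16384=841, 818^32768=358, 818^65536=568, 818^131072=547, 818^262144=799, 818^524288=421, 818^1048576=253; 818^1922400 = 818^32 * 818^64 * 818^256 * 818^1024 * 818^4096 * 818^16384 * 818^65536 * 818^262144 * 818^524288 * 818^1048576 = 694 (mod 1029); answer 694
Part IV: S3 = 694; w = -24; cross terms: (-34*-26 - 15*-21)=1199, (15*-24 - 13*-26)=-22, (13*30 - -4*-24)=294, (-4*16 - -39*30)=1106, (-39*-21 - -34*16)=1363; twice the area = |3940| = 3940; area = 1970; answer 1970

1970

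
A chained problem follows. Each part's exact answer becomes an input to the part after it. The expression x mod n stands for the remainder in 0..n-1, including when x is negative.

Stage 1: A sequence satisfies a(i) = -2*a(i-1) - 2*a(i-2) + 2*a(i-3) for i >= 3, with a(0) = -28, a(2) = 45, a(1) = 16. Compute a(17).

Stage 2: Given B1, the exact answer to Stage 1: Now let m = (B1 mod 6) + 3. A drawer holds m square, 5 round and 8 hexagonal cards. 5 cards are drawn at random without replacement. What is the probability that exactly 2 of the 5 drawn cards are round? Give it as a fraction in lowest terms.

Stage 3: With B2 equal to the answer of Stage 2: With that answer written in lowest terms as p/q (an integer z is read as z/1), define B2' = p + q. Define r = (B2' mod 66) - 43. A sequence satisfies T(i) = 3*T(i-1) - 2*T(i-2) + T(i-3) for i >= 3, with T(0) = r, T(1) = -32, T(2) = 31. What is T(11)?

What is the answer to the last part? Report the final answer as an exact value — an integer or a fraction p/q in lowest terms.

99777

Stage 1: a(3) = -2*(45) - 2*(16) + 2*(-28) = -178; iterating: a(3)=-178, a(4)=298, a(5)=-150, a(6)=-652, a(7)=2200, a(8)=-3396, a(9)=1088, a(10)=9016, a(11)=-27000, a(12)=38144, a(13)=-4256, a(14)=-121776, a(15)=328352, a(16)=-421664, a(17)=-56928; answer -56928
Stage 2: B1 = -56928; m = 3; total draws C(16,5) = 4368; favorable C(5,2)*C(11,3) = 1650; P = 275/728; answer 275/728
Stage 3: B2 = 275/728; threaded value p + q = 1003; r = -30; T(3) = 3*(31) - 2*(-32) + 1*(-30) = 127; iterating: T(3)=127, T(4)=287, T(5)=638, T(6)=1467, T(7)=3412, T(8)=7940, T(9)=18463, T(10)=42921, T(11)=99777; answer 99777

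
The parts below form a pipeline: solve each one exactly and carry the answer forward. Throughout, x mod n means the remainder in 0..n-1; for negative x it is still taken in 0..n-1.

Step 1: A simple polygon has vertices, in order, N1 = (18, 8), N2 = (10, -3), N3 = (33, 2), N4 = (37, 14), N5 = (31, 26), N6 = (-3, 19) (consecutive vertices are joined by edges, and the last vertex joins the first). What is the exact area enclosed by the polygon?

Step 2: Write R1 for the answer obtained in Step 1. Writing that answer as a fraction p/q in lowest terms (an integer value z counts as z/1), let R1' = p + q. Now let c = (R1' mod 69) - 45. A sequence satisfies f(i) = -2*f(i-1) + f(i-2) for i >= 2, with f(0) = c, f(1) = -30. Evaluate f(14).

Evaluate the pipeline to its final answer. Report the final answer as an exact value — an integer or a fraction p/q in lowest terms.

2590765

Step 1: cross terms: (18*-3 - 10*8)=-134, (10*2 - 33*-3)=119, (33*14 - 37*2)=388, (37*26 - 31*14)=528, (31*19 - -3*26)=667, (-3*8 - 18*19)=-366; twice the area = |1202| = 1202; area = 601; answer 601
Step 2: R1 = 601; threaded value p + q = 602; c = 5; f(2) = -2*(-30) + 1*(5) = 65; iterating: f(2)=65, f(3)=-160, f(4)=385, f(5)=-930, f(6)=2245, f(7)=-5420, f(8)=13085, f(9)=-31590, f(10)=76265, f(11)=-184120, f(12)=444505, f(13)=-1073130, f(14)=2590765; answer 2590765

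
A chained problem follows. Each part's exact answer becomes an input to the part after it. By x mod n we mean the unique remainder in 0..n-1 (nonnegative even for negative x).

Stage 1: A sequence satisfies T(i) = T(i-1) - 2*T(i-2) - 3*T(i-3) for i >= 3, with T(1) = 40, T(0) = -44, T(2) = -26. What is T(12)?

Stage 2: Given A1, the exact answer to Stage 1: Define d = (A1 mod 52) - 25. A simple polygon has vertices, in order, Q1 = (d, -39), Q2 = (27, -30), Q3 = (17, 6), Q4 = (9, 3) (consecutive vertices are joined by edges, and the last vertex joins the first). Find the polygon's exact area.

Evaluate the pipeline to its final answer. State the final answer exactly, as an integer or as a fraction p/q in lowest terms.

Stage 1: T(3) = 1*(-26) - 2*(40) - 3*(-44) = 26; iterating: T(3)=26, T(4)=-42, T(5)=-16, T(6)=-10, T(7)=148, T(8)=216, T(9)=-50, T(10)=-926, T(11)=-1474, T(12)=528; answer 528
Stage 2: A1 = 528; d = -17; cross terms: (-17*-30 - 27*-39)=1563, (27*6 - 17*-30)=672, (17*3 - 9*6)=-3, (9*-39 - -17*3)=-300; twice the area = |1932| = 1932; area = 966; answer 966

966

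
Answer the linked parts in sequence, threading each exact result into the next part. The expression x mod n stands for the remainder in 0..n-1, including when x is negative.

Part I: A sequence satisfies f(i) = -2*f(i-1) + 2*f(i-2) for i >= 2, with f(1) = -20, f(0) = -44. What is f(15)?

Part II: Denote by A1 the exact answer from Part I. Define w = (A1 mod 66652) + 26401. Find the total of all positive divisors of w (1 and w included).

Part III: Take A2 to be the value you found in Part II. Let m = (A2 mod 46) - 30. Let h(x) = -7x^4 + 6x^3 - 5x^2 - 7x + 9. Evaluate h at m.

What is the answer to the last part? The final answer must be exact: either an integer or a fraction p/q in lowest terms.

Part I: f(2) = -2*(-20) + 2*(-44) = -48; iterating: f(2)=-48, f(3)=56, f(4)=-208, f(5)=528, f(6)=-1472, f(7)=4000, f(8)=-10944, f(9)=29888, f(10)=-81664, f(11)=223104, f(12)=-609536, f(13)=1665280, f(14)=-4549632, f(15)=12429824; answer 12429824
Part II: A1 = 12429824; w = 58953; 58953 = 3 * 43 * 457; sigma = (1 + 3) * (1 + 43) * (1 + 457) = 4 * 44 * 458 = 80608; answer 80608
Part III: A2 = 80608; m = -14; -7*(-14)^4 + 6*(-14)^3 - 5*(-14)^2 - 7*(-14)^1 + 9 = (-268912) + (-16464) + (-980) + (98) + (9) = -286249; answer -286249

-286249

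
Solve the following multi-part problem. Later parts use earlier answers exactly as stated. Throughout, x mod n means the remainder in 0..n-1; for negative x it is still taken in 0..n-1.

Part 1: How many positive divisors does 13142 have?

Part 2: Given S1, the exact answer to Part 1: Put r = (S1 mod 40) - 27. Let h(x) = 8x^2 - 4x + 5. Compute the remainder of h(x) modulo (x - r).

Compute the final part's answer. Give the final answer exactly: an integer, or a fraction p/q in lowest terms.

Part 1: 13142 = 2 * 6571; number of divisors = (1+1) * (1+1) = 4; answer 4
Part 2: S1 = 4; r = -23; remainder = value at the root: 8*(-23)^2 - 4*(-23)^1 + 5 = (4232) + (92) + (5) = 4329; answer 4329

4329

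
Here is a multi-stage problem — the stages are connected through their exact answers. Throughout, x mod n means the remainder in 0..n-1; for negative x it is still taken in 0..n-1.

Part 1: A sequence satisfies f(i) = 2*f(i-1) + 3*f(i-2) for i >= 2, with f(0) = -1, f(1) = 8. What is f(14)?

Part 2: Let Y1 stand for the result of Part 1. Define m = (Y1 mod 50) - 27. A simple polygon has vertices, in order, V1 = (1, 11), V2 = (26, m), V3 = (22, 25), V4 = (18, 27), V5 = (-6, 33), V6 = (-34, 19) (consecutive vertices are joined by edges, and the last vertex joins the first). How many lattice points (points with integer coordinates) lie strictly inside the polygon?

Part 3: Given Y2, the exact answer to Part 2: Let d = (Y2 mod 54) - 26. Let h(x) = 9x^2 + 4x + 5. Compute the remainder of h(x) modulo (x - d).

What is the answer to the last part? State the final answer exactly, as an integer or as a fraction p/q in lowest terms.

5093

Part 1: f(2) = 2*(8) + 3*(-1) = 13; iterating: f(2)=13, f(3)=50, f(4)=139, f(5)=428, f(6)=1273, f(7)=3830, f(8)=11479, f(9)=34448, f(10)=103333, f(11)=310010, f(12)=930019, f(13)=2790068, f(14)=8370193; answer 8370193
Part 2: Y1 = 8370193; m = 16; cross terms: (1*16 - 26*11)=-270, (26*25 - 22*16)=298, (22*27 - 18*25)=144, (18*33 - -6*27)=756, (-6*19 - -34*33)=1008, (-34*11 - 1*19)=-393; twice the area = |1543| = 1543; area = 1543/2; boundary points = 5 + 1 + 2 + 6 + 14 + 1 = 29; strictly interior points = area - boundary/2 + 1 = 758; answer 758
Part 3: Y2 = 758; d = -24; remainder = value at the root: 9*(-24)^2 + 4*(-24)^1 + 5 = (5184) + (-96) + (5) = 5093; answer 5093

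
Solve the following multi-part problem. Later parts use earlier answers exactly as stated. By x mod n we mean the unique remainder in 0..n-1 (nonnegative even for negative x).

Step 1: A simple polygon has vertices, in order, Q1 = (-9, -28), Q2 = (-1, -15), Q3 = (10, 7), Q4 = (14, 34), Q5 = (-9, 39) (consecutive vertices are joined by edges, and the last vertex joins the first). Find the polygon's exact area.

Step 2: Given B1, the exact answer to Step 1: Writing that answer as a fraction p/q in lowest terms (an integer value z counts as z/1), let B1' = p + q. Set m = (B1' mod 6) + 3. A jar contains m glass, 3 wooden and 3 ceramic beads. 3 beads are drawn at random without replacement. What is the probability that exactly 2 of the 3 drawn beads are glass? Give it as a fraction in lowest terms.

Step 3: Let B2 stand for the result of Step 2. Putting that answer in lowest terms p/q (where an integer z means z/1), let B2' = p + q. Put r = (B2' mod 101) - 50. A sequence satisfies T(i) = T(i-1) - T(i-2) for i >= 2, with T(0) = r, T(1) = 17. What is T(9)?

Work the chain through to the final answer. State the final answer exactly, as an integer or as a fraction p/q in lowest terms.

Step 1: cross terms: (-9*-15 - -1*-28)=107, (-1*7 - 10*-15)=143, (10*34 - 14*7)=242, (14*39 - -9*34)=852, (-9*-28 - -9*39)=603; twice the area = |1947| = 1947; area = 1947/2; answer 1947/2
Step 2: B1 = 1947/2; threaded value p + q = 1949; m = 8; total draws C(14,3) = 364; favorable C(8,2)*C(6,1) = 168; P = 6/13; answer 6/13
Step 3: B2 = 6/13; threaded value p + q = 19; r = -31; T(2) = 1*(17) - 1*(-31) = 48; iterating: T(2)=48, T(3)=31, T(4)=-17, T(5)=-48, T(6)=-31, T(7)=17, T(8)=48, T(9)=31; answer 31

31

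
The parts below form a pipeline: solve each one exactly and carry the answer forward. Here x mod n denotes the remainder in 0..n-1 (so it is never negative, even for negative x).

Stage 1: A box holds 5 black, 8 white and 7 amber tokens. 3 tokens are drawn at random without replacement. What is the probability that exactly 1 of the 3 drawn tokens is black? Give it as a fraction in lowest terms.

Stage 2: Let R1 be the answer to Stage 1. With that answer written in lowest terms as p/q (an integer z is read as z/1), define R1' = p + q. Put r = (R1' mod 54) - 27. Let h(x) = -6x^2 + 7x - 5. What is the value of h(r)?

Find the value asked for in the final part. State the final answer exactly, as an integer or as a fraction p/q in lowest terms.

Stage 1: total draws C(20,3) = 1140; favorable C(5,1)*C(15,2) = 525; P = 35/76; answer 35/76
Stage 2: R1 = 35/76; threaded value p + q = 111; r = -24; -6*(-24)^2 + 7*(-24)^1 - 5 = (-3456) + (-168) + (-5) = -3629; answer -3629

-3629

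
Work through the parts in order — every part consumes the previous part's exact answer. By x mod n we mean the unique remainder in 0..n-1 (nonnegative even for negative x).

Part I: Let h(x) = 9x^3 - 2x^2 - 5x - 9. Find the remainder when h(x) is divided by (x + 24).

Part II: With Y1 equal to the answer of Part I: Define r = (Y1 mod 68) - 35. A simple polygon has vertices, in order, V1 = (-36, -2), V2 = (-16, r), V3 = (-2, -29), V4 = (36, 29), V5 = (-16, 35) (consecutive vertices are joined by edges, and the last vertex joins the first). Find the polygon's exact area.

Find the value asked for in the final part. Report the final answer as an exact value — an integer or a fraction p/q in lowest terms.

2761

Part I: remainder = value at the root: 9*(-24)^3 - 2*(-24)^2 - 5*(-24)^1 - 9 = (-124416) + (-1152) + (120) + (-9) = -125457; answer -125457
Part II: Y1 = -125457; r = -32; cross terms: (-36*-32 - -16*-2)=1120, (-16*-29 - -2*-32)=400, (-2*29 - 36*-29)=986, (36*35 - -16*29)=1724, (-16*-2 - -36*35)=1292; twice the area = |5522| = 5522; area = 2761; answer 2761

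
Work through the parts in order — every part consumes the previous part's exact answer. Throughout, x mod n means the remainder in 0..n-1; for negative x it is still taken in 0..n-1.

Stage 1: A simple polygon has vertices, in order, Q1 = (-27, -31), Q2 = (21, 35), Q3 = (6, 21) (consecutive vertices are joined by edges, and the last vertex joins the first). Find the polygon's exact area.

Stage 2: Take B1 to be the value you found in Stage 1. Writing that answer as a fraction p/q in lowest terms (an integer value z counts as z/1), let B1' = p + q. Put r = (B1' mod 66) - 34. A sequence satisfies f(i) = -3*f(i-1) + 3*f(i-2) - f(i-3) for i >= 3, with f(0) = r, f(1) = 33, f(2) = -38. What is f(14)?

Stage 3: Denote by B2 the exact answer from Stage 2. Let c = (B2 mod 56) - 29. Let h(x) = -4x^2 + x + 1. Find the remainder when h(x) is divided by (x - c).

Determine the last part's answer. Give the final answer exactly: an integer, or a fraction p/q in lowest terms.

-332

Stage 1: cross terms: (-27*35 - 21*-31)=-294, (21*21 - 6*35)=231, (6*-31 - -27*21)=381; twice the area = |318| = 318; area = 159; answer 159
Stage 2: B1 = 159; threaded value p + q = 160; r = -6; f(3) = -3*(-38) + 3*(33) - 1*(-6) = 219; iterating: f(3)=219, f(4)=-804, f(5)=3107, f(6)=-11952, f(7)=45981, f(8)=-176906, f(9)=680613, f(10)=-2618538, f(11)=10074359, f(12)=-38759304, f(13)=149119527, f(14)=-573710852; answer -573710852
Stage 3: B2 = -573710852; c = -9; remainder = value at the root: -4*(-9)^2 + 1*(-9)^1 + 1 = (-324) + (-9) + (1) = -332; answer -332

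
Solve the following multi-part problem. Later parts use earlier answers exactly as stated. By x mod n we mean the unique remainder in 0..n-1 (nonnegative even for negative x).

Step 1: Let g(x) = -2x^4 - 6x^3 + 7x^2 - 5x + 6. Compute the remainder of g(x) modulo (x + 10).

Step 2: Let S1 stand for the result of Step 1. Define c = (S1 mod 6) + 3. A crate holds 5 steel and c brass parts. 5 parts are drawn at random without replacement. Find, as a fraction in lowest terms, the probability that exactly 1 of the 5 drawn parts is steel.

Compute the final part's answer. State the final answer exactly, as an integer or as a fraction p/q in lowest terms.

Step 1: remainder = value at the root: -2*(-10)^4 - 6*(-10)^3 + 7*(-10)^2 - 5*(-10)^1 + 6 = (-20000) + (6000) + (700) + (50) + (6) = -13244; answer -13244
Step 2: S1 = -13244; c = 7; total draws C(12,5) = 792; favorable C(5,1)*C(7,4) = 175; P = 175/792; answer 175/792

175/792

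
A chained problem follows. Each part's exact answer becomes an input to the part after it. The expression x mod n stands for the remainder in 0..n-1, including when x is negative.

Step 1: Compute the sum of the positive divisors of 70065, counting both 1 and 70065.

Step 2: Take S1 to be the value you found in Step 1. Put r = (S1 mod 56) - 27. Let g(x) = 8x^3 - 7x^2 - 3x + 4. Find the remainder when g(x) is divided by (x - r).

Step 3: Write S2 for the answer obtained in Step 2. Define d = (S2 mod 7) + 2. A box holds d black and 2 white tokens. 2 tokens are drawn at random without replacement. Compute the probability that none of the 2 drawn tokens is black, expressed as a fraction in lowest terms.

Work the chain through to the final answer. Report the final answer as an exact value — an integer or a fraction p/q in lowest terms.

Step 1: 70065 = 3^4 * 5 * 173; sigma = (1 + 3 + 9 + 27 + 81) * (1 + 5) * (1 + 173) = 121 * 6 * 174 = 126324; answer 126324
Step 2: S1 = 126324; r = 17; remainder = value at the root: 8*(17)^3 - 7*(17)^2 - 3*(17)^1 + 4 = (39304) + (-2023) + (-51) + (4) = 37234; answer 37234
Step 3: S2 = 37234; d = 3; total draws C(5,2) = 10; favorable C(2,2) = 1; P = 1/10; answer 1/10

1/10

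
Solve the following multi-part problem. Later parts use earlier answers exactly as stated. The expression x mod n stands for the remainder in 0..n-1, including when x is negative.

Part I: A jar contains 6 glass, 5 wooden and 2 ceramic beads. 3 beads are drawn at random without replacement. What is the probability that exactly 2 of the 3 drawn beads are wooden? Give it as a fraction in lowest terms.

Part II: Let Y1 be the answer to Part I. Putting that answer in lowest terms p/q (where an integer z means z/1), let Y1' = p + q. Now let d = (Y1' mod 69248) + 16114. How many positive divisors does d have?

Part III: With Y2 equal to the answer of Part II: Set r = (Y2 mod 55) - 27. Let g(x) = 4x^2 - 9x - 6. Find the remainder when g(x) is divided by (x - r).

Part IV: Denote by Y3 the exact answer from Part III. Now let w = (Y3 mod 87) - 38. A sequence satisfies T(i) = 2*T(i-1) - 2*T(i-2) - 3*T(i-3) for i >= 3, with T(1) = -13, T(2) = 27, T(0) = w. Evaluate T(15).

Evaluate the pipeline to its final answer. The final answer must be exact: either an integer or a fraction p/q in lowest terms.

-131123

Part I: total draws C(13,3) = 286; favorable C(5,2)*C(8,1) = 80; P = 40/143; answer 40/143
Part II: Y1 = 40/143; threaded value p + q = 183; d = 16297; 16297 = 43 * 379; number of divisors = (1+1) * (1+1) = 4; answer 4
Part III: Y2 = 4; r = -23; remainder = value at the root: 4*(-23)^2 - 9*(-23)^1 - 6 = (2116) + (207) + (-6) = 2317; answer 2317
Part IV: Y3 = 2317; w = 17; T(3) = 2*(27) - 2*(-13) - 3*(17) = 29; iterating: T(3)=29, T(4)=43, T(5)=-53, T(6)=-279, T(7)=-581, T(8)=-445, T(9)=1109, T(10)=4851, T(11)=8819, T(12)=4609, T(13)=-22973, T(14)=-81621, T(15)=-131123; answer -131123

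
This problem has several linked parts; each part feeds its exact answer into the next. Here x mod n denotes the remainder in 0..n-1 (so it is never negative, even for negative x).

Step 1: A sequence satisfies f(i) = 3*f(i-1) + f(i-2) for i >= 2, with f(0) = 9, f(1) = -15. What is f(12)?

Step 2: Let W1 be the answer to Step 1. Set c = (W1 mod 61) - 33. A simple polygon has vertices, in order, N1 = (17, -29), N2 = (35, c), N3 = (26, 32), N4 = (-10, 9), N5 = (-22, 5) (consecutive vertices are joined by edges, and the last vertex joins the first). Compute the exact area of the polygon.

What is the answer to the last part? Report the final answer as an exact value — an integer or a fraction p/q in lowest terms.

3507/2

Step 1: f(2) = 3*(-15) + 1*(9) = -36; iterating: f(2)=-36, f(3)=-123, f(4)=-405, f(5)=-1338, f(6)=-4419, f(7)=-14595, f(8)=-48204, f(9)=-159207, f(10)=-525825, f(11)=-1736682, f(12)=-5735871; answer -5735871
Step 2: W1 = -5735871; c = -13; cross terms: (17*-13 - 35*-29)=794, (35*32 - 26*-13)=1458, (26*9 - -10*32)=554, (-10*5 - -22*9)=148, (-22*-29 - 17*5)=553; twice the area = |3507| = 3507; area = 3507/2; answer 3507/2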